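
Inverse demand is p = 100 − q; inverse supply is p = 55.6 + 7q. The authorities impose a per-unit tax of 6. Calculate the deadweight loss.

Competitive equilibrium: 100 − q = 55.6 + 7q → q* = 5.55, p* = 94.45.
With the tax, the buyer price exceeds the seller price by 6: (100 − q) − (55.6 + 7q) = 6 → q' = 4.8.
Δq = 5.55 − 4.8 = 0.75; the wedge equals the tax, 6.
The triangle = ½ × 0.75 × 6 = 2.25.

2.25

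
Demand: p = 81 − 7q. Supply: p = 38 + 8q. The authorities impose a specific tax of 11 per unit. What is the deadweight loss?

Competitive equilibrium: 81 − 7q = 38 + 8q → q* = 2.8667, p* = 60.9333.
With the tax, the buyer price exceeds the seller price by 11: (81 − 7q) − (38 + 8q) = 11 → q' = 2.1333.
Δq = 2.8667 − 2.1333 = 0.7334; the wedge equals the tax, 11.
Welfare loss = ½ × 0.7334 × 11 = 4.03.

4.03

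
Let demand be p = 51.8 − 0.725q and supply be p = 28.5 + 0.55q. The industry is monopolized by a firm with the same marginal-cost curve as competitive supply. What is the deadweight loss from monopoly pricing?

27.98

Competitive equilibrium: 51.8 − 0.725q = 28.5 + 0.55q → q* = 18.2745, p* = 38.551.
Marginal revenue: MR = 51.8 − 1.45q. Set MR = MC: 51.8 − 1.45q = 28.5 + 0.55q → q_m = 11.65.
Price p_m = 51.8 − 0.725·11.65 = 43.3538; MC(q_m) = 28.5 + 0.55·11.65 = 34.9075.
Competitive q* = 18.2745, so Δq = 6.6245; wedge = 43.3538 − 34.9075 = 8.4463.
Welfare loss = ½ × 6.6245 × 8.4463 = 27.98.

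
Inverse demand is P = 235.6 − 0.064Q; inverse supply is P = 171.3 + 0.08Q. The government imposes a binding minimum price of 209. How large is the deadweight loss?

68.76

Competitive equilibrium: 235.6 − 0.064Q = 171.3 + 0.08Q → Q* = 446.5278, P* = 207.0222.
At the floor P = 209, quantity demanded = (235.6 − 209)/0.064 = 415.625.
Sellers' marginal cost at Q' = 415.625: 171.3 + 0.08·415.625 = 204.55.
ΔQ = 446.5278 − 415.625 = 30.9028; wedge = 209 − 204.55 = 4.45.
Deadweight loss = ½ × 30.9028 × 4.45 = 68.76.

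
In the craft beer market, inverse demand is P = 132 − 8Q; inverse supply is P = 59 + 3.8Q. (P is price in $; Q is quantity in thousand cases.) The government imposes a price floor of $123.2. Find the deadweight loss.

Competitive equilibrium: 132 − 8Q = 59 + 3.8Q → Q* = 6.1864, P* = 82.5085.
At the floor P = 123.2, quantity demanded = (132 − 123.2)/8 = 1.1.
Sellers' marginal cost at Q' = 1.1: 59 + 3.8·1.1 = 63.18.
ΔQ = 6.1864 − 1.1 = 5.0864; wedge = 123.2 − 63.18 = 60.02.
Welfare loss = ½ × 5.0864 × 60.02 = $152.64 thousand.

$152.64 thousand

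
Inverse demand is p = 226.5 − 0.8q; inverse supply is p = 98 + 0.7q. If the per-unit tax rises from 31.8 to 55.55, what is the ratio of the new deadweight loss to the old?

3.052

Competitive equilibrium: 226.5 − 0.8q = 98 + 0.7q → q* = 85.6667, p* = 157.9667.
For a per-unit tax t: Δq = t/1.5, so DWL = ½·t·(t/1.5) = t²/3.
At t = 31.8: DWL = 337.08. At t = 55.55: DWL = 1028.601.
Ratio = (55.55/31.8)² = 3.052.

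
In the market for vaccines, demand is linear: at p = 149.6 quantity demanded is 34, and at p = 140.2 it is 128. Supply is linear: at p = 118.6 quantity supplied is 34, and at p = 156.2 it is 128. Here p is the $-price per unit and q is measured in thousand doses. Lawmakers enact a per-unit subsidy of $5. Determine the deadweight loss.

Demand slope = (140.2 − 149.6)/(128 − 34) = −0.1, so p = 153 − 0.1q.
Supply slope = (156.2 − 118.6)/(128 − 34) = 0.4, so p = 105 + 0.4q.
Competitive equilibrium: 153 − 0.1q = 105 + 0.4q → q* = 96, p* = 143.4.
The subsidy lowers effective supply by 5: p = 100 + 0.4q.
New quantity: 153 − 0.1q = 100 + 0.4q → q' = 106.
Overproduction Δq = 106 − 96 = 10; wedge = subsidy = 5.
Welfare loss = ½ × 10 × 5 = $25 thousand.

$25 thousand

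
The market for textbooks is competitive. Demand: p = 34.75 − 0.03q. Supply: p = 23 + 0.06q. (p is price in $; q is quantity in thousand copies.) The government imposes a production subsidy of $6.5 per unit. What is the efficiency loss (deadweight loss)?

$234.72 thousand

Competitive equilibrium: 34.75 − 0.03q = 23 + 0.06q → q* = 130.5556, p* = 30.8333.
The subsidy lowers effective supply by 6.5: p = 16.5 + 0.06q.
New quantity: 34.75 − 0.03q = 16.5 + 0.06q → q' = 202.7778.
Overproduction Δq = 202.7778 − 130.5556 = 72.2222; wedge = subsidy = 6.5.
Deadweight loss = ½ × 72.2222 × 6.5 = $234.72 thousand.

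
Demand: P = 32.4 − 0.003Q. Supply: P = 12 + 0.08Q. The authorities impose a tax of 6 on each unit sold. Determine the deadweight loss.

Competitive equilibrium: 32.4 − 0.003Q = 12 + 0.08Q → Q* = 245.7831, P* = 31.6627.
With the tax, the buyer price exceeds the seller price by 6: (32.4 − 0.003Q) − (12 + 0.08Q) = 6 → Q' = 173.494.
ΔQ = 245.7831 − 173.494 = 72.2891; the wedge equals the tax, 6.
Deadweight loss = ½ × 72.2891 × 6 = 216.87.

216.87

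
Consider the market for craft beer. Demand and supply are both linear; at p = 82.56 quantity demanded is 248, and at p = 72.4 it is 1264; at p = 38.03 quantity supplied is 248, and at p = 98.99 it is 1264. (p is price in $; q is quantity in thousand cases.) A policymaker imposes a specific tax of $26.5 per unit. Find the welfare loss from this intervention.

Demand slope = (72.4 − 82.56)/(1264 − 248) = −0.01, so p = 85.04 − 0.01q.
Supply slope = (98.99 − 38.03)/(1264 − 248) = 0.06, so p = 23.15 + 0.06q.
Competitive equilibrium: 85.04 − 0.01q = 23.15 + 0.06q → q* = 884.1429, p* = 76.1986.
With the tax, the buyer price exceeds the seller price by 26.5: (85.04 − 0.01q) − (23.15 + 0.06q) = 26.5 → q' = 505.5714.
Δq = 884.1429 − 505.5714 = 378.5715; the wedge equals the tax, 26.5.
Deadweight loss = ½ × 378.5715 × 26.5 = $5016.07 thousand.

$5016.07 thousand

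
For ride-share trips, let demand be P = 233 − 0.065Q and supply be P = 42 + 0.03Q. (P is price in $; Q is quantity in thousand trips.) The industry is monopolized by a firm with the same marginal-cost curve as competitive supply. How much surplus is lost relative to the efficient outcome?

$31688.37 thousand

Competitive equilibrium: 233 − 0.065Q = 42 + 0.03Q → Q* = 2010.52632, P* = 102.31579.
Marginal revenue: MR = 233 − 0.13Q. Set MR = MC: 233 − 0.13Q = 42 + 0.03Q → Q_m = 1193.75.
Price P_m = 233 − 0.065·1193.75 = 155.40625; MC(Q_m) = 42 + 0.03·1193.75 = 77.8125.
Competitive Q* = 2010.52632, so ΔQ = 816.77632; wedge = 155.40625 − 77.8125 = 77.59375.
The triangle = ½ × 816.77632 × 77.59375 = $31688.37 thousand.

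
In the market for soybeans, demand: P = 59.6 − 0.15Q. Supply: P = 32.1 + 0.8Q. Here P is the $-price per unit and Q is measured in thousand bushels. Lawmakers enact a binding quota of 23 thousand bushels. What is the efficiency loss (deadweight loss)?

Competitive equilibrium: 59.6 − 0.15Q = 32.1 + 0.8Q → Q* = 28.9474, P* = 55.2579.
At Q = 23: demand price = 59.6 − 0.15·23 = 56.15; supply price = 32.1 + 0.8·23 = 50.5.
ΔQ = 28.9474 − 23 = 5.9474; wedge = 56.15 − 50.5 = 5.65.
The triangle = ½ × 5.9474 × 5.65 = $16.80 thousand.

$16.80 thousand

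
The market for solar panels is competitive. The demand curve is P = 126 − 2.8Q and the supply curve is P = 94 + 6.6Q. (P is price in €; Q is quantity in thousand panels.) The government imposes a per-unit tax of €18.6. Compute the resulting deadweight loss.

€18.40 thousand

Competitive equilibrium: 126 − 2.8Q = 94 + 6.6Q → Q* = 3.4043, P* = 116.4681.
With the tax, the buyer price exceeds the seller price by 18.6: (126 − 2.8Q) − (94 + 6.6Q) = 18.6 → Q' = 1.4255.
ΔQ = 3.4043 − 1.4255 = 1.9788; the wedge equals the tax, 18.6.
The triangle = ½ × 1.9788 × 18.6 = €18.40 thousand.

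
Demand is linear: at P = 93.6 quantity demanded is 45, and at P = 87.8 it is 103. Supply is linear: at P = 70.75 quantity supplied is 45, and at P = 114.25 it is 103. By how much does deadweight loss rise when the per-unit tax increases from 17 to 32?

Demand slope = (87.8 − 93.6)/(103 − 45) = −0.1, so P = 98.1 − 0.1Q.
Supply slope = (114.25 − 70.75)/(103 − 45) = 0.75, so P = 37 + 0.75Q.
Competitive equilibrium: 98.1 − 0.1Q = 37 + 0.75Q → Q* = 71.8824, P* = 90.9118.
For a per-unit tax t: ΔQ = t/0.85, so DWL = ½·t·(t/0.85) = t²/1.7.
At t = 17: DWL = 170. At t = 32: DWL = 602.353.
Increase = 602.353 − 170 = 432.35.

432.35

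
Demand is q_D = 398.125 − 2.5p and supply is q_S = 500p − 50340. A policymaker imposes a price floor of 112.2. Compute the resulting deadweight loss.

158.39

In inverse form: demand p = 159.25 − 0.4q, supply p = 100.68 + 0.002q.
Competitive equilibrium: 159.25 − 0.4q = 100.68 + 0.002q → q* = 145.6965, p* = 100.9714.
At the floor p = 112.2, quantity demanded = (159.25 − 112.2)/0.4 = 117.625.
Sellers' marginal cost at q' = 117.625: 100.68 + 0.002·117.625 = 100.9153.
Δq = 145.6965 − 117.625 = 28.0715; wedge = 112.2 − 100.9153 = 11.2847.
Deadweight loss = ½ × 28.0715 × 11.2847 = 158.39.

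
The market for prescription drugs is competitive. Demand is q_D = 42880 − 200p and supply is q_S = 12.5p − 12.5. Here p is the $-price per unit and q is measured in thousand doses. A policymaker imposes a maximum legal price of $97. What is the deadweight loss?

In inverse form: demand p = 214.4 − 0.005q, supply p = 1 + 0.08q.
Competitive equilibrium: 214.4 − 0.005q = 1 + 0.08q → q* = 2510.5882, p* = 201.8471.
At the ceiling p = 97, quantity supplied = (97 − 1)/0.08 = 1200.
Willingness to pay at q' = 1200: 214.4 − 0.005·1200 = 208.4.
Δq = 2510.5882 − 1200 = 1310.5882; wedge = 208.4 − 97 = 111.4.
Welfare loss = ½ × 1310.5882 × 111.4 = $72999.76 thousand.

$72999.76 thousand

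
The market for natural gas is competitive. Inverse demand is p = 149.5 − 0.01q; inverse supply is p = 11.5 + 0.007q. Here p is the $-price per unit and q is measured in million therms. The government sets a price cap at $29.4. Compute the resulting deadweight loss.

$262813.26 million

Competitive equilibrium: 149.5 − 0.01q = 11.5 + 0.007q → q* = 8117.64706, p* = 68.32353.
At the ceiling p = 29.4, quantity supplied = (29.4 − 11.5)/0.007 = 2557.14286.
Willingness to pay at q' = 2557.14286: 149.5 − 0.01·2557.14286 = 123.92857.
Δq = 8117.64706 − 2557.14286 = 5560.5042; wedge = 123.92857 − 29.4 = 94.52857.
Deadweight loss = ½ × 5560.5042 × 94.52857 = $262813.26 million.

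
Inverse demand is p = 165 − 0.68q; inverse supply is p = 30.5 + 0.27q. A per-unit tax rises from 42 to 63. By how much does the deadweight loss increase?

Competitive equilibrium: 165 − 0.68q = 30.5 + 0.27q → q* = 141.5789, p* = 68.7263.
For a per-unit tax t: Δq = t/0.95, so DWL = ½·t·(t/0.95) = t²/1.9.
At t = 42: DWL = 928.421. At t = 63: DWL = 2088.947.
Increase = 2088.947 − 928.421 = 1160.53.

1160.53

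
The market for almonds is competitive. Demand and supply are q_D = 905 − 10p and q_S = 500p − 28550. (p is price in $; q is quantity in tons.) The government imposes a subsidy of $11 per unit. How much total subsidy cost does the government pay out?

In inverse form: demand p = 90.5 − 0.1q, supply p = 57.1 + 0.002q.
Competitive equilibrium: 90.5 − 0.1q = 57.1 + 0.002q → q* = 327.451, p* = 57.7549.
The subsidy lowers effective supply by 11: p = 46.1 + 0.002q.
New quantity: 90.5 − 0.1q = 46.1 + 0.002q → q' = 435.2941.
Total subsidy cost = 11 × 435.2941 = $4788.24.

$4788.24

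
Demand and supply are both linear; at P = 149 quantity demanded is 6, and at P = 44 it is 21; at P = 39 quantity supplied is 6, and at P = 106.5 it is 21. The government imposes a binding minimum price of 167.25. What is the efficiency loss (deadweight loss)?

Demand slope = (44 − 149)/(21 − 6) = −7, so P = 191 − 7Q.
Supply slope = (106.5 − 39)/(21 − 6) = 4.5, so P = 12 + 4.5Q.
Competitive equilibrium: 191 − 7Q = 12 + 4.5Q → Q* = 15.56522, P* = 82.04348.
At the floor P = 167.25, quantity demanded = (191 − 167.25)/7 = 3.39286.
Sellers' marginal cost at Q' = 3.39286: 12 + 4.5·3.39286 = 27.26787.
ΔQ = 15.56522 − 3.39286 = 12.17236; wedge = 167.25 − 27.26787 = 139.98213.
Deadweight loss = ½ × 12.17236 × 139.98213 = 851.96.

851.96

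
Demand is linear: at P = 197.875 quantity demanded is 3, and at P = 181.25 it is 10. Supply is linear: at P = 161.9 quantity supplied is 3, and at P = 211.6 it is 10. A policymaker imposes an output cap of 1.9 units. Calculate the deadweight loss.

113.60

Demand slope = (181.25 − 197.875)/(10 − 3) = −2.375, so P = 205 − 2.375Q.
Supply slope = (211.6 − 161.9)/(10 − 3) = 7.1, so P = 140.6 + 7.1Q.
Competitive equilibrium: 205 − 2.375Q = 140.6 + 7.1Q → Q* = 6.7968, P* = 188.8575.
At Q = 1.9: demand price = 205 − 2.375·1.9 = 200.4875; supply price = 140.6 + 7.1·1.9 = 154.09.
ΔQ = 6.7968 − 1.9 = 4.8968; wedge = 200.4875 − 154.09 = 46.3975.
Welfare loss = ½ × 4.8968 × 46.3975 = 113.60.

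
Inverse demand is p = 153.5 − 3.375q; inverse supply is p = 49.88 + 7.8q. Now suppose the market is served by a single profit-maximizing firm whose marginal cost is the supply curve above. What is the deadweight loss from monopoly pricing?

Competitive equilibrium: 153.5 − 3.375q = 49.88 + 7.8q → q* = 9.2725, p* = 122.2054.
Marginal revenue: MR = 153.5 − 6.75q. Set MR = MC: 153.5 − 6.75q = 49.88 + 7.8q → q_m = 7.1216.
Price p_m = 153.5 − 3.375·7.1216 = 129.4646; MC(q_m) = 49.88 + 7.8·7.1216 = 105.4285.
Competitive q* = 9.2725, so Δq = 2.1509; wedge = 129.4646 − 105.4285 = 24.0361.
The triangle = ½ × 2.1509 × 24.0361 = 25.85.

25.85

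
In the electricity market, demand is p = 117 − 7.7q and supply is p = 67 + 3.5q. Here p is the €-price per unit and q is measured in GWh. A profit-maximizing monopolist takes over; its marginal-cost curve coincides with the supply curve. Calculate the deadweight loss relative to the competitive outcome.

Competitive equilibrium: 117 − 7.7q = 67 + 3.5q → q* = 4.4643, p* = 82.625.
Marginal revenue: MR = 117 − 15.4q. Set MR = MC: 117 − 15.4q = 67 + 3.5q → q_m = 2.6455.
Price p_m = 117 − 7.7·2.6455 = 96.6297; MC(q_m) = 67 + 3.5·2.6455 = 76.2593.
Competitive q* = 4.4643, so Δq = 1.8188; wedge = 96.6297 − 76.2593 = 20.3704.
DWL = ½ × 1.8188 × 20.3704 = €18.52.

€18.52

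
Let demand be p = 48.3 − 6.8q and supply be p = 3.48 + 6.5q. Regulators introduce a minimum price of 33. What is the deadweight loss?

Competitive equilibrium: 48.3 − 6.8q = 3.48 + 6.5q → q* = 3.3699, p* = 25.3845.
At the floor p = 33, quantity demanded = (48.3 − 33)/6.8 = 2.25.
Sellers' marginal cost at q' = 2.25: 3.48 + 6.5·2.25 = 18.105.
Δq = 3.3699 − 2.25 = 1.1199; wedge = 33 − 18.105 = 14.895.
Welfare loss = ½ × 1.1199 × 14.895 = 8.34.

8.34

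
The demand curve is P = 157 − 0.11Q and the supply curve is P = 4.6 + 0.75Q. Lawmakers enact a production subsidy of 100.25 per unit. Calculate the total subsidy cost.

29451.35

Competitive equilibrium: 157 − 0.11Q = 4.6 + 0.75Q → Q* = 177.2093, P* = 137.507.
The subsidy lowers effective supply by 100.25: P = 0.75Q − 95.65.
New quantity: 157 − 0.11Q = 0.75Q − 95.65 → Q' = 293.7791.
Total subsidy cost = 100.25 × 293.7791 = 29451.35.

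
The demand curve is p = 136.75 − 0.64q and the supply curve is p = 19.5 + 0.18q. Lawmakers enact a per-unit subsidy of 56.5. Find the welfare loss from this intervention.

Competitive equilibrium: 136.75 − 0.64q = 19.5 + 0.18q → q* = 142.9878, p* = 45.2378.
The subsidy lowers effective supply by 56.5: p = 0.18q − 37.
New quantity: 136.75 − 0.64q = 0.18q − 37 → q' = 211.8902.
Overproduction Δq = 211.8902 − 142.9878 = 68.9024; wedge = subsidy = 56.5.
Deadweight loss = ½ × 68.9024 × 56.5 = 1946.49.

1946.49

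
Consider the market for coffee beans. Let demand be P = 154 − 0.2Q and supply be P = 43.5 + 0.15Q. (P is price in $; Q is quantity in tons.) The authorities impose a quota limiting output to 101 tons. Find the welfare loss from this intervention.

$8067.89

Competitive equilibrium: 154 − 0.2Q = 43.5 + 0.15Q → Q* = 315.7143, P* = 90.8571.
At Q = 101: demand price = 154 − 0.2·101 = 133.8; supply price = 43.5 + 0.15·101 = 58.65.
ΔQ = 315.7143 − 101 = 214.7143; wedge = 133.8 − 58.65 = 75.15.
DWL = ½ × 214.7143 × 75.15 = $8067.89.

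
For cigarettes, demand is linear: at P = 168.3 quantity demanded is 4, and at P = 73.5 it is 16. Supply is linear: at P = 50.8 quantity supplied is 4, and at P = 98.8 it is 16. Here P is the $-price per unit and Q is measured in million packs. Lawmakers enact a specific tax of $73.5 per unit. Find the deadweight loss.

$226.99 million

Demand slope = (73.5 − 168.3)/(16 − 4) = −7.9, so P = 199.9 − 7.9Q.
Supply slope = (98.8 − 50.8)/(16 − 4) = 4, so P = 34.8 + 4Q.
Competitive equilibrium: 199.9 − 7.9Q = 34.8 + 4Q → Q* = 13.87395, P* = 90.2958.
With the tax, the buyer price exceeds the seller price by 73.5: (199.9 − 7.9Q) − (34.8 + 4Q) = 73.5 → Q' = 7.69748.
ΔQ = 13.87395 − 7.69748 = 6.17647; the wedge equals the tax, 73.5.
Welfare loss = ½ × 6.17647 × 73.5 = $226.99 million.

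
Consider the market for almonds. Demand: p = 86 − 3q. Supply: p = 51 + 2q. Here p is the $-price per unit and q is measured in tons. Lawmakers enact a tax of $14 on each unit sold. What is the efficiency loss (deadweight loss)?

$19.60

Competitive equilibrium: 86 − 3q = 51 + 2q → q* = 7, p* = 65.
With the tax, the buyer price exceeds the seller price by 14: (86 − 3q) − (51 + 2q) = 14 → q' = 4.2.
Δq = 7 − 4.2 = 2.8; the wedge equals the tax, 14.
Welfare loss = ½ × 2.8 × 14 = $19.60.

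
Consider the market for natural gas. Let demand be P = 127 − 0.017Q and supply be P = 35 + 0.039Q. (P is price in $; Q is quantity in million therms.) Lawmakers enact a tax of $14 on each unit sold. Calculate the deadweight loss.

Competitive equilibrium: 127 − 0.017Q = 35 + 0.039Q → Q* = 1642.8571, P* = 99.0714.
With the tax, the buyer price exceeds the seller price by 14: (127 − 0.017Q) − (35 + 0.039Q) = 14 → Q' = 1392.8571.
ΔQ = 1642.8571 − 1392.8571 = 250; the wedge equals the tax, 14.
Welfare loss = ½ × 250 × 14 = $1750 million.

$1750 million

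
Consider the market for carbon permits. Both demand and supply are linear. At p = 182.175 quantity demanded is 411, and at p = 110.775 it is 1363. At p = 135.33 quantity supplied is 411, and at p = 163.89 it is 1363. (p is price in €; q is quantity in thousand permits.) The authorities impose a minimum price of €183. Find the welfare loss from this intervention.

€10971.43 thousand

Demand slope = (110.775 − 182.175)/(1363 − 411) = −0.075, so p = 213 − 0.075q.
Supply slope = (163.89 − 135.33)/(1363 − 411) = 0.03, so p = 123 + 0.03q.
Competitive equilibrium: 213 − 0.075q = 123 + 0.03q → q* = 857.1429, p* = 148.7143.
At the floor p = 183, quantity demanded = (213 − 183)/0.075 = 400.
Sellers' marginal cost at q' = 400: 123 + 0.03·400 = 135.
Δq = 857.1429 − 400 = 457.1429; wedge = 183 − 135 = 48.
Deadweight loss = ½ × 457.1429 × 48 = €10971.43 thousand.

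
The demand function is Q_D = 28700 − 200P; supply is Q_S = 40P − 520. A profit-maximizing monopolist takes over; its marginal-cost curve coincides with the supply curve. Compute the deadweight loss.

5792.60

In inverse form: demand P = 143.5 − 0.005Q, supply P = 13 + 0.025Q.
Competitive equilibrium: 143.5 − 0.005Q = 13 + 0.025Q → Q* = 4350, P* = 121.75.
Marginal revenue: MR = 143.5 − 0.01Q. Set MR = MC: 143.5 − 0.01Q = 13 + 0.025Q → Q_m = 3728.57143.
Price P_m = 143.5 − 0.005·3728.57143 = 124.85714; MC(Q_m) = 13 + 0.025·3728.57143 = 106.21429.
Competitive Q* = 4350, so ΔQ = 621.42857; wedge = 124.85714 − 106.21429 = 18.64285.
The triangle = ½ × 621.42857 × 18.64285 = 5792.60.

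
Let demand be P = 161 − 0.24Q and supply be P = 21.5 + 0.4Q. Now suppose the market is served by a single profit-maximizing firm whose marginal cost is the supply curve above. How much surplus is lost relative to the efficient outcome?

1130.83

Competitive equilibrium: 161 − 0.24Q = 21.5 + 0.4Q → Q* = 217.9688, P* = 108.6875.
Marginal revenue: MR = 161 − 0.48Q. Set MR = MC: 161 − 0.48Q = 21.5 + 0.4Q → Q_m = 158.5227.
Price P_m = 161 − 0.24·158.5227 = 122.9546; MC(Q_m) = 21.5 + 0.4·158.5227 = 84.9091.
Competitive Q* = 217.9688, so ΔQ = 59.4461; wedge = 122.9546 − 84.9091 = 38.0455.
Deadweight loss = ½ × 59.4461 × 38.0455 = 1130.83.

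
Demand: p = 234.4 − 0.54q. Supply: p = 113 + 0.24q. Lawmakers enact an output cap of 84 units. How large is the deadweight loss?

2001.65

Competitive equilibrium: 234.4 − 0.54q = 113 + 0.24q → q* = 155.641, p* = 150.3538.
At q = 84: demand price = 234.4 − 0.54·84 = 189.04; supply price = 113 + 0.24·84 = 133.16.
Δq = 155.641 − 84 = 71.641; wedge = 189.04 − 133.16 = 55.88.
The triangle = ½ × 71.641 × 55.88 = 2001.65.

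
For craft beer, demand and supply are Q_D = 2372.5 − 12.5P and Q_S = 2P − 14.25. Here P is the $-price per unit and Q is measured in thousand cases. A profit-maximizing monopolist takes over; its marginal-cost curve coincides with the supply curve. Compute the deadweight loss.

$422.66 thousand

In inverse form: demand P = 189.8 − 0.08Q, supply P = 7.125 + 0.5Q.
Competitive equilibrium: 189.8 − 0.08Q = 7.125 + 0.5Q → Q* = 314.9569, P* = 164.6034.
Marginal revenue: MR = 189.8 − 0.16Q. Set MR = MC: 189.8 − 0.16Q = 7.125 + 0.5Q → Q_m = 276.7803.
Price P_m = 189.8 − 0.08·276.7803 = 167.6576; MC(Q_m) = 7.125 + 0.5·276.7803 = 145.5152.
Competitive Q* = 314.9569, so ΔQ = 38.1766; wedge = 167.6576 − 145.5152 = 22.1424.
The triangle = ½ × 38.1766 × 22.1424 = $422.66 thousand.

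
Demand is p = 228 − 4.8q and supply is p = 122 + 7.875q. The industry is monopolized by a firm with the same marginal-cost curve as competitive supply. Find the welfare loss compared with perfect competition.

Competitive equilibrium: 228 − 4.8q = 122 + 7.875q → q* = 8.3629, p* = 187.858.
Marginal revenue: MR = 228 − 9.6q. Set MR = MC: 228 − 9.6q = 122 + 7.875q → q_m = 6.0658.
Price p_m = 228 − 4.8·6.0658 = 198.8842; MC(q_m) = 122 + 7.875·6.0658 = 169.7682.
Competitive q* = 8.3629, so Δq = 2.2971; wedge = 198.8842 − 169.7682 = 29.116.
Welfare loss = ½ × 2.2971 × 29.116 = 33.44.

33.44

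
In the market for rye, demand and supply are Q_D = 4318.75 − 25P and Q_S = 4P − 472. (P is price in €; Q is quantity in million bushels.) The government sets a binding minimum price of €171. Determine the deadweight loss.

In inverse form: demand P = 172.75 − 0.04Q, supply P = 118 + 0.25Q.
Competitive equilibrium: 172.75 − 0.04Q = 118 + 0.25Q → Q* = 188.7931, P* = 165.1983.
At the floor P = 171, quantity demanded = (172.75 − 171)/0.04 = 43.75.
Sellers' marginal cost at Q' = 43.75: 118 + 0.25·43.75 = 128.9375.
ΔQ = 188.7931 − 43.75 = 145.0431; wedge = 171 − 128.9375 = 42.0625.
DWL = ½ × 145.0431 × 42.0625 = €3050.44 million.

€3050.44 million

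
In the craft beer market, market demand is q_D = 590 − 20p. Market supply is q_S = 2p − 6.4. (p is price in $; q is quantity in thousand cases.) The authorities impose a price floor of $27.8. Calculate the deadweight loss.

In inverse form: demand p = 29.5 − 0.05q, supply p = 3.2 + 0.5q.
Competitive equilibrium: 29.5 − 0.05q = 3.2 + 0.5q → q* = 47.8182, p* = 27.1091.
At the floor p = 27.8, quantity demanded = (29.5 − 27.8)/0.05 = 34.
Sellers' marginal cost at q' = 34: 3.2 + 0.5·34 = 20.2.
Δq = 47.8182 − 34 = 13.8182; wedge = 27.8 − 20.2 = 7.6.
The triangle = ½ × 13.8182 × 7.6 = $52.51 thousand.

$52.51 thousand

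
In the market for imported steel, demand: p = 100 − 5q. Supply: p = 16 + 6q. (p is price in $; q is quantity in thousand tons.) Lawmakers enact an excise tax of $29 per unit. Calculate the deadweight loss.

$38.23 thousand

Competitive equilibrium: 100 − 5q = 16 + 6q → q* = 7.6364, p* = 61.8182.
With the tax, the buyer price exceeds the seller price by 29: (100 − 5q) − (16 + 6q) = 29 → q' = 5.
Δq = 7.6364 − 5 = 2.6364; the wedge equals the tax, 29.
The triangle = ½ × 2.6364 × 29 = $38.23 thousand.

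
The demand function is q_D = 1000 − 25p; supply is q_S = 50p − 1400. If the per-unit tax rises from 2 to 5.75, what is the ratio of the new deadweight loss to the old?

8.266

In inverse form: demand p = 40 − 0.04q, supply p = 28 + 0.02q.
Competitive equilibrium: 40 − 0.04q = 28 + 0.02q → q* = 200, p* = 32.
For a per-unit tax t: Δq = t/0.06, so DWL = ½·t·(t/0.06) = t²/0.12.
At t = 2: DWL = 33.333. At t = 5.75: DWL = 275.521.
Ratio = (5.75/2)² = 8.266.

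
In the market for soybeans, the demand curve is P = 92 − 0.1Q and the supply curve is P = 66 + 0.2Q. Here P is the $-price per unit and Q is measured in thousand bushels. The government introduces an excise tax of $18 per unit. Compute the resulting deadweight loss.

$540 thousand

Competitive equilibrium: 92 − 0.1Q = 66 + 0.2Q → Q* = 86.6667, P* = 83.3333.
With the tax, the buyer price exceeds the seller price by 18: (92 − 0.1Q) − (66 + 0.2Q) = 18 → Q' = 26.6667.
ΔQ = 86.6667 − 26.6667 = 60; the wedge equals the tax, 18.
DWL = ½ × 60 × 18 = $540 thousand.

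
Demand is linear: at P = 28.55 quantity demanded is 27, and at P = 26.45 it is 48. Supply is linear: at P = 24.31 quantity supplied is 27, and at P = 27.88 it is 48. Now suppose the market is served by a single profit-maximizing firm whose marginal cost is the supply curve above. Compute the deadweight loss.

17.98

Demand slope = (26.45 − 28.55)/(48 − 27) = −0.1, so P = 31.25 − 0.1Q.
Supply slope = (27.88 − 24.31)/(48 − 27) = 0.17, so P = 19.72 + 0.17Q.
Competitive equilibrium: 31.25 − 0.1Q = 19.72 + 0.17Q → Q* = 42.7037, P* = 26.9796.
Marginal revenue: MR = 31.25 − 0.2Q. Set MR = MC: 31.25 − 0.2Q = 19.72 + 0.17Q → Q_m = 31.1622.
Price P_m = 31.25 − 0.1·31.1622 = 28.1338; MC(Q_m) = 19.72 + 0.17·31.1622 = 25.0176.
Competitive Q* = 42.7037, so ΔQ = 11.5415; wedge = 28.1338 − 25.0176 = 3.1162.
The triangle = ½ × 11.5415 × 3.1162 = 17.98.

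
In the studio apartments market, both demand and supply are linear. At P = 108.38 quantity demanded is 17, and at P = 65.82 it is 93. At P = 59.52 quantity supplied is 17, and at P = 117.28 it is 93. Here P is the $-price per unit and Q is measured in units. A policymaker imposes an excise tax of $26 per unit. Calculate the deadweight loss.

Demand slope = (65.82 − 108.38)/(93 − 17) = −0.56, so P = 117.9 − 0.56Q.
Supply slope = (117.28 − 59.52)/(93 − 17) = 0.76, so P = 46.6 + 0.76Q.
Competitive equilibrium: 117.9 − 0.56Q = 46.6 + 0.76Q → Q* = 54.0152, P* = 87.6515.
With the tax, the buyer price exceeds the seller price by 26: (117.9 − 0.56Q) − (46.6 + 0.76Q) = 26 → Q' = 34.3182.
ΔQ = 54.0152 − 34.3182 = 19.697; the wedge equals the tax, 26.
The triangle = ½ × 19.697 × 26 = $256.06.

$256.06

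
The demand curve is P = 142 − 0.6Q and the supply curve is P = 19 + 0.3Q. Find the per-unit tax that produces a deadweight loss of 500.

30

Competitive equilibrium: 142 − 0.6Q = 19 + 0.3Q → Q* = 136.6667, P* = 60.
A tax t gives ΔQ = t/0.9 and wedge t, so DWL = t²/1.8.
t²/1.8 = 500 → t² = 900 → t = 30.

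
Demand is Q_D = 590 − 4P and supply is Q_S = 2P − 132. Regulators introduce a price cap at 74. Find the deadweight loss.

In inverse form: demand P = 147.5 − 0.25Q, supply P = 66 + 0.5Q.
Competitive equilibrium: 147.5 − 0.25Q = 66 + 0.5Q → Q* = 108.6667, P* = 120.3333.
At the ceiling P = 74, quantity supplied = (74 − 66)/0.5 = 16.
Willingness to pay at Q' = 16: 147.5 − 0.25·16 = 143.5.
ΔQ = 108.6667 − 16 = 92.6667; wedge = 143.5 − 74 = 69.5.
DWL = ½ × 92.6667 × 69.5 = 3220.17.

3220.17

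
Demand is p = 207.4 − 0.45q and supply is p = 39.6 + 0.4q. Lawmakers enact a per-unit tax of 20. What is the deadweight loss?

235.29

Competitive equilibrium: 207.4 − 0.45q = 39.6 + 0.4q → q* = 197.4118, p* = 118.5647.
With the tax, the buyer price exceeds the seller price by 20: (207.4 − 0.45q) − (39.6 + 0.4q) = 20 → q' = 173.8824.
Δq = 197.4118 − 173.8824 = 23.5294; the wedge equals the tax, 20.
DWL = ½ × 23.5294 × 20 = 235.29.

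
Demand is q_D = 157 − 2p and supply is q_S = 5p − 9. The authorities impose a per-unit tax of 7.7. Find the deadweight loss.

In inverse form: demand p = 78.5 − 0.5q, supply p = 1.8 + 0.2q.
Competitive equilibrium: 78.5 − 0.5q = 1.8 + 0.2q → q* = 109.5714, p* = 23.7143.
With the tax, the buyer price exceeds the seller price by 7.7: (78.5 − 0.5q) − (1.8 + 0.2q) = 7.7 → q' = 98.5714.
Δq = 109.5714 − 98.5714 = 11; the wedge equals the tax, 7.7.
Deadweight loss = ½ × 11 × 7.7 = 42.35.

42.35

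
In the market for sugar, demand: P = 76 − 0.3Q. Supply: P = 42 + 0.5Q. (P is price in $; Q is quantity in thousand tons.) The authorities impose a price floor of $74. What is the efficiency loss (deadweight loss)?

$513.61 thousand

Competitive equilibrium: 76 − 0.3Q = 42 + 0.5Q → Q* = 42.5, P* = 63.25.
At the floor P = 74, quantity demanded = (76 − 74)/0.3 = 6.6667.
Sellers' marginal cost at Q' = 6.6667: 42 + 0.5·6.6667 = 45.3334.
ΔQ = 42.5 − 6.6667 = 35.8333; wedge = 74 − 45.3334 = 28.6666.
DWL = ½ × 35.8333 × 28.6666 = $513.61 thousand.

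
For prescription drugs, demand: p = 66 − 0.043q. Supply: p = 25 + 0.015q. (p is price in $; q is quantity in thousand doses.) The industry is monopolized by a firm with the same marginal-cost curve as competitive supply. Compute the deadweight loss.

$2626.66 thousand

Competitive equilibrium: 66 − 0.043q = 25 + 0.015q → q* = 706.89655, p* = 35.60345.
Marginal revenue: MR = 66 − 0.086q. Set MR = MC: 66 − 0.086q = 25 + 0.015q → q_m = 405.94059.
Price p_m = 66 − 0.043·405.94059 = 48.54455; MC(q_m) = 25 + 0.015·405.94059 = 31.08911.
Competitive q* = 706.89655, so Δq = 300.95596; wedge = 48.54455 − 31.08911 = 17.45544.
Deadweight loss = ½ × 300.95596 × 17.45544 = $2626.66 thousand.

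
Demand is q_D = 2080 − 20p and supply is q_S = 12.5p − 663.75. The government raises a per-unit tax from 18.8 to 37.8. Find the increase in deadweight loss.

4136.15

In inverse form: demand p = 104 − 0.05q, supply p = 53.1 + 0.08q.
Competitive equilibrium: 104 − 0.05q = 53.1 + 0.08q → q* = 391.5385, p* = 84.4231.
For a per-unit tax t: Δq = t/0.13, so DWL = ½·t·(t/0.13) = t²/0.26.
At t = 18.8: DWL = 1359.385. At t = 37.8: DWL = 5495.538.
Increase = 5495.538 − 1359.385 = 4136.15.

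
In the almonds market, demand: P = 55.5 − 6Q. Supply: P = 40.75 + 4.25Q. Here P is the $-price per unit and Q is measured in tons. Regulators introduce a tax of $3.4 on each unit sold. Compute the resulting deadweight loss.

$0.56

Competitive equilibrium: 55.5 − 6Q = 40.75 + 4.25Q → Q* = 1.439, P* = 46.8659.
With the tax, the buyer price exceeds the seller price by 3.4: (55.5 − 6Q) − (40.75 + 4.25Q) = 3.4 → Q' = 1.1073.
ΔQ = 1.439 − 1.1073 = 0.3317; the wedge equals the tax, 3.4.
Welfare loss = ½ × 0.3317 × 3.4 = $0.56.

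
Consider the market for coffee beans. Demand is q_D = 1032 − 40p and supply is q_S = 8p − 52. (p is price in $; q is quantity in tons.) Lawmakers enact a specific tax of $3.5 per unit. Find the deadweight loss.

$40.83

In inverse form: demand p = 25.8 − 0.025q, supply p = 6.5 + 0.125q.
Competitive equilibrium: 25.8 − 0.025q = 6.5 + 0.125q → q* = 128.6667, p* = 22.5833.
With the tax, the buyer price exceeds the seller price by 3.5: (25.8 − 0.025q) − (6.5 + 0.125q) = 3.5 → q' = 105.3333.
Δq = 128.6667 − 105.3333 = 23.3334; the wedge equals the tax, 3.5.
DWL = ½ × 23.3334 × 3.5 = $40.83.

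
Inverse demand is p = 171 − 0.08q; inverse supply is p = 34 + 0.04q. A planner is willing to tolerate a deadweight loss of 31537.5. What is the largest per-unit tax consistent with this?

87

Competitive equilibrium: 171 − 0.08q = 34 + 0.04q → q* = 1141.6667, p* = 79.6667.
A tax t gives Δq = t/0.12 and wedge t, so DWL = t²/0.24.
t²/0.24 = 31537.5 → t² = 7569 → t = 87.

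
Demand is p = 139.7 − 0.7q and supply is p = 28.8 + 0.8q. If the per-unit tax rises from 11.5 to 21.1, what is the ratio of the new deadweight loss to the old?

3.366

Competitive equilibrium: 139.7 − 0.7q = 28.8 + 0.8q → q* = 73.9333, p* = 87.9467.
For a per-unit tax t: Δq = t/1.5, so DWL = ½·t·(t/1.5) = t²/3.
At t = 11.5: DWL = 44.083. At t = 21.1: DWL = 148.403.
Ratio = (21.1/11.5)² = 3.366.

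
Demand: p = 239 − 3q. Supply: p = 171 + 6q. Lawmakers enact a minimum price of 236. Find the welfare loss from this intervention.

193.39

Competitive equilibrium: 239 − 3q = 171 + 6q → q* = 7.5556, p* = 216.3333.
At the floor p = 236, quantity demanded = (239 − 236)/3 = 1.
Sellers' marginal cost at q' = 1: 171 + 6·1 = 177.
Δq = 7.5556 − 1 = 6.5556; wedge = 236 − 177 = 59.
Deadweight loss = ½ × 6.5556 × 59 = 193.39.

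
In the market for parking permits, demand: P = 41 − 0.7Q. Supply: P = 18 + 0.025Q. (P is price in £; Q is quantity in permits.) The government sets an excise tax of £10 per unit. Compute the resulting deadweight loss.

Competitive equilibrium: 41 − 0.7Q = 18 + 0.025Q → Q* = 31.7241, P* = 18.7931.
With the tax, the buyer price exceeds the seller price by 10: (41 − 0.7Q) − (18 + 0.025Q) = 10 → Q' = 17.931.
ΔQ = 31.7241 − 17.931 = 13.7931; the wedge equals the tax, 10.
The triangle = ½ × 13.7931 × 10 = £68.97.

£68.97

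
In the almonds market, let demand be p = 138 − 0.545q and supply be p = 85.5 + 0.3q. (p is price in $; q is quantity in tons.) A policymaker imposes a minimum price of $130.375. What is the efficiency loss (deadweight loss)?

$979.10

Competitive equilibrium: 138 − 0.545q = 85.5 + 0.3q → q* = 62.1302, p* = 104.1391.
At the floor p = 130.375, quantity demanded = (138 − 130.375)/0.545 = 13.9908.
Sellers' marginal cost at q' = 13.9908: 85.5 + 0.3·13.9908 = 89.6972.
Δq = 62.1302 − 13.9908 = 48.1394; wedge = 130.375 − 89.6972 = 40.6778.
Welfare loss = ½ × 48.1394 × 40.6778 = $979.10.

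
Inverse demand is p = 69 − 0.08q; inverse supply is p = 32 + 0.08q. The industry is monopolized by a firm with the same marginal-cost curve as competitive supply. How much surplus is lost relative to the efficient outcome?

475.35

Competitive equilibrium: 69 − 0.08q = 32 + 0.08q → q* = 231.25, p* = 50.5.
Marginal revenue: MR = 69 − 0.16q. Set MR = MC: 69 − 0.16q = 32 + 0.08q → q_m = 154.1667.
Price p_m = 69 − 0.08·154.1667 = 56.6667; MC(q_m) = 32 + 0.08·154.1667 = 44.3333.
Competitive q* = 231.25, so Δq = 77.0833; wedge = 56.6667 − 44.3333 = 12.3334.
DWL = ½ × 77.0833 × 12.3334 = 475.35.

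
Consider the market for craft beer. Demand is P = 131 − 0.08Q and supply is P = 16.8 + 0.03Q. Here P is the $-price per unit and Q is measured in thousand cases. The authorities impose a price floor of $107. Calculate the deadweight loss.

Competitive equilibrium: 131 − 0.08Q = 16.8 + 0.03Q → Q* = 1038.1818, P* = 47.9455.
At the floor P = 107, quantity demanded = (131 − 107)/0.08 = 300.
Sellers' marginal cost at Q' = 300: 16.8 + 0.03·300 = 25.8.
ΔQ = 1038.1818 − 300 = 738.1818; wedge = 107 − 25.8 = 81.2.
DWL = ½ × 738.1818 × 81.2 = $29970.18 thousand.

$29970.18 thousand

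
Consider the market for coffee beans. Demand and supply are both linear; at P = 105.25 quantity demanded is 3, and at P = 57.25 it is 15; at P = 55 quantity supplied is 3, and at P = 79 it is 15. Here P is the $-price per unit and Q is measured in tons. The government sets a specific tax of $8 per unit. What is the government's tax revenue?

Demand slope = (57.25 − 105.25)/(15 − 3) = −4, so P = 117.25 − 4Q.
Supply slope = (79 − 55)/(15 − 3) = 2, so P = 49 + 2Q.
Competitive equilibrium: 117.25 − 4Q = 49 + 2Q → Q* = 11.375, P* = 71.75.
With the tax, the buyer price exceeds the seller price by 8: (117.25 − 4Q) − (49 + 2Q) = 8 → Q' = 10.0417.
Tax revenue = 8 × 10.0417 = $80.33.

$80.33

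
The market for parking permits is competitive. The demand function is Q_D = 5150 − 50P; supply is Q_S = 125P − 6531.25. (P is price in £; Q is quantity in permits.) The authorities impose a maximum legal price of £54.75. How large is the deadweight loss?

In inverse form: demand P = 103 − 0.02Q, supply P = 52.25 + 0.008Q.
Competitive equilibrium: 103 − 0.02Q = 52.25 + 0.008Q → Q* = 1812.5, P* = 66.75.
At the ceiling P = 54.75, quantity supplied = (54.75 − 52.25)/0.008 = 312.5.
Willingness to pay at Q' = 312.5: 103 − 0.02·312.5 = 96.75.
ΔQ = 1812.5 − 312.5 = 1500; wedge = 96.75 − 54.75 = 42.
Deadweight loss = ½ × 1500 × 42 = £31500.

£31500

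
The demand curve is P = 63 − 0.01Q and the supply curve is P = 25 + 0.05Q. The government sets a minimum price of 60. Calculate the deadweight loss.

3333.33

Competitive equilibrium: 63 − 0.01Q = 25 + 0.05Q → Q* = 633.3333, P* = 56.6667.
At the floor P = 60, quantity demanded = (63 − 60)/0.01 = 300.
Sellers' marginal cost at Q' = 300: 25 + 0.05·300 = 40.
ΔQ = 633.3333 − 300 = 333.3333; wedge = 60 − 40 = 20.
Welfare loss = ½ × 333.3333 × 20 = 3333.33.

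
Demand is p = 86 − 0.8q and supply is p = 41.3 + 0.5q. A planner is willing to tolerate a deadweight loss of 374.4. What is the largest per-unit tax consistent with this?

31.2

Competitive equilibrium: 86 − 0.8q = 41.3 + 0.5q → q* = 34.3846, p* = 58.4923.
A tax t gives Δq = t/1.3 and wedge t, so DWL = t²/2.6.
t²/2.6 = 374.4 → t² = 973.44 → t = 31.2.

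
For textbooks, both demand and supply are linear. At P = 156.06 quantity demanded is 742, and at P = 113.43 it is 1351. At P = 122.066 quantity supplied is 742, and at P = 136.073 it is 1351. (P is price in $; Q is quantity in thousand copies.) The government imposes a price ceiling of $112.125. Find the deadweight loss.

$29592.41 thousand

Demand slope = (113.43 − 156.06)/(1351 − 742) = −0.07, so P = 208 − 0.07Q.
Supply slope = (136.073 − 122.066)/(1351 − 742) = 0.023, so P = 105 + 0.023Q.
Competitive equilibrium: 208 − 0.07Q = 105 + 0.023Q → Q* = 1107.52688, P* = 130.47312.
At the ceiling P = 112.125, quantity supplied = (112.125 − 105)/0.023 = 309.78261.
Willingness to pay at Q' = 309.78261: 208 − 0.07·309.78261 = 186.31522.
ΔQ = 1107.52688 − 309.78261 = 797.74427; wedge = 186.31522 − 112.125 = 74.19022.
The triangle = ½ × 797.74427 × 74.19022 = $29592.41 thousand.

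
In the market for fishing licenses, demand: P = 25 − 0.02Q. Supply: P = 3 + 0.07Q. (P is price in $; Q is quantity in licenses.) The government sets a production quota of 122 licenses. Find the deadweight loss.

Competitive equilibrium: 25 − 0.02Q = 3 + 0.07Q → Q* = 244.4444, P* = 20.1111.
At Q = 122: demand price = 25 − 0.02·122 = 22.56; supply price = 3 + 0.07·122 = 11.54.
ΔQ = 244.4444 − 122 = 122.4444; wedge = 22.56 − 11.54 = 11.02.
Deadweight loss = ½ × 122.4444 × 11.02 = $674.67.

$674.67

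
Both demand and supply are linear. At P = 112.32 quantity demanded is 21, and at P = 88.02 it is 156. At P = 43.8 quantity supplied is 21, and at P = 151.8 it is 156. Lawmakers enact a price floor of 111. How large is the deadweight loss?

1919.27

Demand slope = (88.02 − 112.32)/(156 − 21) = −0.18, so P = 116.1 − 0.18Q.
Supply slope = (151.8 − 43.8)/(156 − 21) = 0.8, so P = 27 + 0.8Q.
Competitive equilibrium: 116.1 − 0.18Q = 27 + 0.8Q → Q* = 90.91837, P* = 99.73469.
At the floor P = 111, quantity demanded = (116.1 − 111)/0.18 = 28.33333.
Sellers' marginal cost at Q' = 28.33333: 27 + 0.8·28.33333 = 49.66666.
ΔQ = 90.91837 − 28.33333 = 62.58504; wedge = 111 − 49.66666 = 61.33334.
DWL = ½ × 62.58504 × 61.33334 = 1919.27.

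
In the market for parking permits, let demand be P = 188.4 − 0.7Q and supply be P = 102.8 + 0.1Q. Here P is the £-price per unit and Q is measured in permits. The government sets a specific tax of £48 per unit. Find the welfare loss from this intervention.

£1440

Competitive equilibrium: 188.4 − 0.7Q = 102.8 + 0.1Q → Q* = 107, P* = 113.5.
With the tax, the buyer price exceeds the seller price by 48: (188.4 − 0.7Q) − (102.8 + 0.1Q) = 48 → Q' = 47.
ΔQ = 107 − 47 = 60; the wedge equals the tax, 48.
The triangle = ½ × 60 × 48 = £1440.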